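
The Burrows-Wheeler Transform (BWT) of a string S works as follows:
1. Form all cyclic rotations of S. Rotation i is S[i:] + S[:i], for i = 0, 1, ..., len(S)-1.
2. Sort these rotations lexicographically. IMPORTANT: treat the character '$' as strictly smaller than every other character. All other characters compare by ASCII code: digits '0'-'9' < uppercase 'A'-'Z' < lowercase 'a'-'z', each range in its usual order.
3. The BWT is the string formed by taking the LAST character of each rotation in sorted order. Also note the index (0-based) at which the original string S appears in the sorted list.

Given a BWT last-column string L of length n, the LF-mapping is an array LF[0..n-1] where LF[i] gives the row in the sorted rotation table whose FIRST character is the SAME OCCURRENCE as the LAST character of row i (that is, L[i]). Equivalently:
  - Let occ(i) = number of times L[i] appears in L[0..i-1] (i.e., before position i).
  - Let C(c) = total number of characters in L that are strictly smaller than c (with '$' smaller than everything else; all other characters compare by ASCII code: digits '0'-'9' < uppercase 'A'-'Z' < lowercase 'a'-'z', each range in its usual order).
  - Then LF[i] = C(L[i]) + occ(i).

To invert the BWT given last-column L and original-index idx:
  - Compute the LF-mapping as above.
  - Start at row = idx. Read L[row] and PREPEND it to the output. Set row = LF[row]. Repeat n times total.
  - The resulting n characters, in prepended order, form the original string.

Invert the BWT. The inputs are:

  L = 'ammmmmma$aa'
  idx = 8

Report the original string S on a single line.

Answer: mammamamma$

Derivation:
LF mapping: 1 5 6 7 8 9 10 2 0 3 4
Walk LF starting at row 8, prepending L[row]:
  step 1: row=8, L[8]='$', prepend. Next row=LF[8]=0
  step 2: row=0, L[0]='a', prepend. Next row=LF[0]=1
  step 3: row=1, L[1]='m', prepend. Next row=LF[1]=5
  step 4: row=5, L[5]='m', prepend. Next row=LF[5]=9
  step 5: row=9, L[9]='a', prepend. Next row=LF[9]=3
  step 6: row=3, L[3]='m', prepend. Next row=LF[3]=7
  step 7: row=7, L[7]='a', prepend. Next row=LF[7]=2
  step 8: row=2, L[2]='m', prepend. Next row=LF[2]=6
  step 9: row=6, L[6]='m', prepend. Next row=LF[6]=10
  step 10: row=10, L[10]='a', prepend. Next row=LF[10]=4
  step 11: row=4, L[4]='m', prepend. Next row=LF[4]=8
Reversed output: mammamamma$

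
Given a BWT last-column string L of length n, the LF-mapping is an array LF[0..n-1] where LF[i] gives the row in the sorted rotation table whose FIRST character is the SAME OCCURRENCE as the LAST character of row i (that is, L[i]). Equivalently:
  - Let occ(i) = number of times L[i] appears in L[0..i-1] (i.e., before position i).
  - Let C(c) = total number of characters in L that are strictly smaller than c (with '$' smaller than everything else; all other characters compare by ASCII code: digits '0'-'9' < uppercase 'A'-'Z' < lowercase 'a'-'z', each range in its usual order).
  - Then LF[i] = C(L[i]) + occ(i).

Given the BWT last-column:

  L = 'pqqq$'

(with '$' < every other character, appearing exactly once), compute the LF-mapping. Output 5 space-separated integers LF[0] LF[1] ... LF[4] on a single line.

Answer: 1 2 3 4 0

Derivation:
Char counts: '$':1, 'p':1, 'q':3
C (first-col start): C('$')=0, C('p')=1, C('q')=2
L[0]='p': occ=0, LF[0]=C('p')+0=1+0=1
L[1]='q': occ=0, LF[1]=C('q')+0=2+0=2
L[2]='q': occ=1, LF[2]=C('q')+1=2+1=3
L[3]='q': occ=2, LF[3]=C('q')+2=2+2=4
L[4]='$': occ=0, LF[4]=C('$')+0=0+0=0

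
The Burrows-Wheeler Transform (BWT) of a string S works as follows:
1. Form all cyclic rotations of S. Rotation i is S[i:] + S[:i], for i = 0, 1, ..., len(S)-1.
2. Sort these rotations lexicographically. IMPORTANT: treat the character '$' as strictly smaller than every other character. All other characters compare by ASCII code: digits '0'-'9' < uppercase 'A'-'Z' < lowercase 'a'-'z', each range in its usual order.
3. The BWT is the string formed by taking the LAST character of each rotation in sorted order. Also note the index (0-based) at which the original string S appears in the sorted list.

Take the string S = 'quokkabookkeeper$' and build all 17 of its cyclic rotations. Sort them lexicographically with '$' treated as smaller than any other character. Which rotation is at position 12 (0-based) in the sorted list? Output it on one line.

Answer: ookkeeper$quokkab

Derivation:
All 17 rotations (rotation i = S[i:]+S[:i]):
  rot[0] = quokkabookkeeper$
  rot[1] = uokkabookkeeper$q
  rot[2] = okkabookkeeper$qu
  rot[3] = kkabookkeeper$quo
  rot[4] = kabookkeeper$quok
  rot[5] = abookkeeper$quokk
  rot[6] = bookkeeper$quokka
  rot[7] = ookkeeper$quokkab
  rot[8] = okkeeper$quokkabo
  rot[9] = kkeeper$quokkaboo
  rot[10] = keeper$quokkabook
  rot[11] = eeper$quokkabookk
  rot[12] = eper$quokkabookke
  rot[13] = per$quokkabookkee
  rot[14] = er$quokkabookkeep
  rot[15] = r$quokkabookkeepe
  rot[16] = $quokkabookkeeper
Sorted (with $ < everything):
  sorted[0] = $quokkabookkeeper
  sorted[1] = abookkeeper$quokk
  sorted[2] = bookkeeper$quokka
  sorted[3] = eeper$quokkabookk
  sorted[4] = eper$quokkabookke
  sorted[5] = er$quokkabookkeep
  sorted[6] = kabookkeeper$quok
  sorted[7] = keeper$quokkabook
  sorted[8] = kkabookkeeper$quo
  sorted[9] = kkeeper$quokkaboo
  sorted[10] = okkabookkeeper$qu
  sorted[11] = okkeeper$quokkabo
  sorted[12] = ookkeeper$quokkab
  sorted[13] = per$quokkabookkee
  sorted[14] = quokkabookkeeper$
  sorted[15] = r$quokkabookkeepe
  sorted[16] = uokkabookkeeper$q
sorted[12] = ookkeeper$quokkab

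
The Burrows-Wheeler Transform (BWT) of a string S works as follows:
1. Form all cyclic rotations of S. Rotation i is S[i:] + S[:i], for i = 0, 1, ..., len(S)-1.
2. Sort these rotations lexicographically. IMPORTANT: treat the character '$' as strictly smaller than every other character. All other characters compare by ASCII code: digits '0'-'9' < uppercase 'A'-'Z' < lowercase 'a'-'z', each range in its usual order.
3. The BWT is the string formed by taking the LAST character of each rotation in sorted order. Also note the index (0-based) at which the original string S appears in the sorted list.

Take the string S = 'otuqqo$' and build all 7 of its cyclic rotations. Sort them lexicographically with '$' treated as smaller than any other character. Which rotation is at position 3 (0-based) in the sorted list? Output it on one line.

Answer: qo$otuq

Derivation:
All 7 rotations (rotation i = S[i:]+S[:i]):
  rot[0] = otuqqo$
  rot[1] = tuqqo$o
  rot[2] = uqqo$ot
  rot[3] = qqo$otu
  rot[4] = qo$otuq
  rot[5] = o$otuqq
  rot[6] = $otuqqo
Sorted (with $ < everything):
  sorted[0] = $otuqqo
  sorted[1] = o$otuqq
  sorted[2] = otuqqo$
  sorted[3] = qo$otuq
  sorted[4] = qqo$otu
  sorted[5] = tuqqo$o
  sorted[6] = uqqo$ot
sorted[3] = qo$otuq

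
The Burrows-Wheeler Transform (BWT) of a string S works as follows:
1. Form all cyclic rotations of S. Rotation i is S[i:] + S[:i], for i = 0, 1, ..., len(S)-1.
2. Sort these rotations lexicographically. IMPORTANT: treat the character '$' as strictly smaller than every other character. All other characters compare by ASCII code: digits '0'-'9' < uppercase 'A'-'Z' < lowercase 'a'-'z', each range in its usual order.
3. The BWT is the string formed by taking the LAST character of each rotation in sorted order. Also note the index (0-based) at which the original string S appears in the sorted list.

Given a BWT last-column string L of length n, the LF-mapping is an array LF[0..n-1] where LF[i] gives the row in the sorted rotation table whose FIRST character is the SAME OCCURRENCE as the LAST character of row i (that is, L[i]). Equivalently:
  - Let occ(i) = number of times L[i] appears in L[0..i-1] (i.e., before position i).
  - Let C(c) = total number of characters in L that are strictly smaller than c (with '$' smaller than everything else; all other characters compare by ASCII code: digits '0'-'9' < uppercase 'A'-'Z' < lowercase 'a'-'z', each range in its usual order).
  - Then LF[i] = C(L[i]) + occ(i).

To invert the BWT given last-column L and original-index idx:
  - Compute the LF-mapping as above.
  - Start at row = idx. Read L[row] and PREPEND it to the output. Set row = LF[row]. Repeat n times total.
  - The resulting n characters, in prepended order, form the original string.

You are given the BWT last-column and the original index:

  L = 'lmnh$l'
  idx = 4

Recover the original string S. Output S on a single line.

LF mapping: 2 4 5 1 0 3
Walk LF starting at row 4, prepending L[row]:
  step 1: row=4, L[4]='$', prepend. Next row=LF[4]=0
  step 2: row=0, L[0]='l', prepend. Next row=LF[0]=2
  step 3: row=2, L[2]='n', prepend. Next row=LF[2]=5
  step 4: row=5, L[5]='l', prepend. Next row=LF[5]=3
  step 5: row=3, L[3]='h', prepend. Next row=LF[3]=1
  step 6: row=1, L[1]='m', prepend. Next row=LF[1]=4
Reversed output: mhlnl$

Answer: mhlnl$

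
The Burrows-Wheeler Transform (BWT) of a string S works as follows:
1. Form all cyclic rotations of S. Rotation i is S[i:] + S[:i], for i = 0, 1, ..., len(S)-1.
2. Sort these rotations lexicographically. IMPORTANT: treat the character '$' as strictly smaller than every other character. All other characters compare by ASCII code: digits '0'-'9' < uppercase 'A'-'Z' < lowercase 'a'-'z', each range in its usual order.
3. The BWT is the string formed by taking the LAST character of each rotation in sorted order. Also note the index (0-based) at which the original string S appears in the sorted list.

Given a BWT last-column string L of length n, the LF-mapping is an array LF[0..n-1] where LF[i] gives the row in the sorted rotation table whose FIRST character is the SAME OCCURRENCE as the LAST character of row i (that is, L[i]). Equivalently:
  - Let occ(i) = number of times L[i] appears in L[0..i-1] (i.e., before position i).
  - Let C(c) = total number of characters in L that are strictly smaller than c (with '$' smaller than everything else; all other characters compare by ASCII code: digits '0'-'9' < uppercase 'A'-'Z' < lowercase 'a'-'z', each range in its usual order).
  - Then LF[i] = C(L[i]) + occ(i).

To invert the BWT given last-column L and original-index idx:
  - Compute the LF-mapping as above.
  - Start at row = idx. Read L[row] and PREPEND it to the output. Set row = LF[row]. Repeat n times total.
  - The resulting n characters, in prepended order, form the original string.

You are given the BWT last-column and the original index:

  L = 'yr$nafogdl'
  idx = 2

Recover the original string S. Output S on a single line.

LF mapping: 9 8 0 6 1 3 7 4 2 5
Walk LF starting at row 2, prepending L[row]:
  step 1: row=2, L[2]='$', prepend. Next row=LF[2]=0
  step 2: row=0, L[0]='y', prepend. Next row=LF[0]=9
  step 3: row=9, L[9]='l', prepend. Next row=LF[9]=5
  step 4: row=5, L[5]='f', prepend. Next row=LF[5]=3
  step 5: row=3, L[3]='n', prepend. Next row=LF[3]=6
  step 6: row=6, L[6]='o', prepend. Next row=LF[6]=7
  step 7: row=7, L[7]='g', prepend. Next row=LF[7]=4
  step 8: row=4, L[4]='a', prepend. Next row=LF[4]=1
  step 9: row=1, L[1]='r', prepend. Next row=LF[1]=8
  step 10: row=8, L[8]='d', prepend. Next row=LF[8]=2
Reversed output: dragonfly$

Answer: dragonfly$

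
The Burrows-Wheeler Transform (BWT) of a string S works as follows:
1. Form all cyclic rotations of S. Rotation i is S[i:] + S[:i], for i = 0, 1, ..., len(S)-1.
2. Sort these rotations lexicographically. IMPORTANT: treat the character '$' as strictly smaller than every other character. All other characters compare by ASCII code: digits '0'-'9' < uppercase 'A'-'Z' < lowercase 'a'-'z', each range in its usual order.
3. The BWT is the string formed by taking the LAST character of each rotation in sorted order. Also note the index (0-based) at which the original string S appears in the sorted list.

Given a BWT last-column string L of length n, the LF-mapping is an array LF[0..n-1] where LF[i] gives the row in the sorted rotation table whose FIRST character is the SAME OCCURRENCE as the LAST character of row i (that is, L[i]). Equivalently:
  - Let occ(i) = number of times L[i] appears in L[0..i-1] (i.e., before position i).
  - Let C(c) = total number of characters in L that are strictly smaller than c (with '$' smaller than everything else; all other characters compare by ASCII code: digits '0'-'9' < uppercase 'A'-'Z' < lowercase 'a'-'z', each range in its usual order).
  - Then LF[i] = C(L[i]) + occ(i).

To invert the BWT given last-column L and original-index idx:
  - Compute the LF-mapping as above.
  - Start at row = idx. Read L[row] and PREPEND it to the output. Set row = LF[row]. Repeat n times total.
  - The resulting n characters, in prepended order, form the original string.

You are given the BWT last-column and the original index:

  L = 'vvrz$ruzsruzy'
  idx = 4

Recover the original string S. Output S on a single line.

Answer: svrruuzryzzv$

Derivation:
LF mapping: 7 8 1 10 0 2 5 11 4 3 6 12 9
Walk LF starting at row 4, prepending L[row]:
  step 1: row=4, L[4]='$', prepend. Next row=LF[4]=0
  step 2: row=0, L[0]='v', prepend. Next row=LF[0]=7
  step 3: row=7, L[7]='z', prepend. Next row=LF[7]=11
  step 4: row=11, L[11]='z', prepend. Next row=LF[11]=12
  step 5: row=12, L[12]='y', prepend. Next row=LF[12]=9
  step 6: row=9, L[9]='r', prepend. Next row=LF[9]=3
  step 7: row=3, L[3]='z', prepend. Next row=LF[3]=10
  step 8: row=10, L[10]='u', prepend. Next row=LF[10]=6
  step 9: row=6, L[6]='u', prepend. Next row=LF[6]=5
  step 10: row=5, L[5]='r', prepend. Next row=LF[5]=2
  step 11: row=2, L[2]='r', prepend. Next row=LF[2]=1
  step 12: row=1, L[1]='v', prepend. Next row=LF[1]=8
  step 13: row=8, L[8]='s', prepend. Next row=LF[8]=4
Reversed output: svrruuzryzzv$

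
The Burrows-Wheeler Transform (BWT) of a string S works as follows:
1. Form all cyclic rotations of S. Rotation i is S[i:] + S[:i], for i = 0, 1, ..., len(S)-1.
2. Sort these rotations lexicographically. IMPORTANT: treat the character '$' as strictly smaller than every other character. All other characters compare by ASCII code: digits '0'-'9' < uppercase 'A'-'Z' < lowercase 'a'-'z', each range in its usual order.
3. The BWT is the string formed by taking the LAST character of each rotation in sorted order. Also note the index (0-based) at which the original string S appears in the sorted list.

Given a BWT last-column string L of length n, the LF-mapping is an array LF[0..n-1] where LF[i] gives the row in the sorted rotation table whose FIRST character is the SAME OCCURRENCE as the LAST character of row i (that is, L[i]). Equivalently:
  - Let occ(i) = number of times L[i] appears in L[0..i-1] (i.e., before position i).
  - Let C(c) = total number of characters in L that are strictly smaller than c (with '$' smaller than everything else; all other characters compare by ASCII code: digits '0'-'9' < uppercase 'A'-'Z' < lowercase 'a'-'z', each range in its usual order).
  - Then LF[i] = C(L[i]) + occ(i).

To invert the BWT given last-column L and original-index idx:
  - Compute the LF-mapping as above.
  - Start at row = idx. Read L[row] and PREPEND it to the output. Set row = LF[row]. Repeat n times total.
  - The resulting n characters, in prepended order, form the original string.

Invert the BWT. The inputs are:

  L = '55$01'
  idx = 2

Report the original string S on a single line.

LF mapping: 3 4 0 1 2
Walk LF starting at row 2, prepending L[row]:
  step 1: row=2, L[2]='$', prepend. Next row=LF[2]=0
  step 2: row=0, L[0]='5', prepend. Next row=LF[0]=3
  step 3: row=3, L[3]='0', prepend. Next row=LF[3]=1
  step 4: row=1, L[1]='5', prepend. Next row=LF[1]=4
  step 5: row=4, L[4]='1', prepend. Next row=LF[4]=2
Reversed output: 1505$

Answer: 1505$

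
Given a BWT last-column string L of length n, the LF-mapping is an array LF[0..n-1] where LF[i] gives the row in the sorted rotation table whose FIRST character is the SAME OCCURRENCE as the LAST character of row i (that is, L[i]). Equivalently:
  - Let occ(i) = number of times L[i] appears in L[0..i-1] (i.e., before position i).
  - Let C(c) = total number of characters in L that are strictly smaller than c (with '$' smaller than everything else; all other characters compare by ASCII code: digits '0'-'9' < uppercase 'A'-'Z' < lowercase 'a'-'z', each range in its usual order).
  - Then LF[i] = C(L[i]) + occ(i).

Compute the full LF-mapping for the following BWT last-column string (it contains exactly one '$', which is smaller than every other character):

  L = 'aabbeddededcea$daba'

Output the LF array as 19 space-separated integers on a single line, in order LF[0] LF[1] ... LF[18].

Answer: 1 2 6 7 15 10 11 16 12 17 13 9 18 3 0 14 4 8 5

Derivation:
Char counts: '$':1, 'a':5, 'b':3, 'c':1, 'd':5, 'e':4
C (first-col start): C('$')=0, C('a')=1, C('b')=6, C('c')=9, C('d')=10, C('e')=15
L[0]='a': occ=0, LF[0]=C('a')+0=1+0=1
L[1]='a': occ=1, LF[1]=C('a')+1=1+1=2
L[2]='b': occ=0, LF[2]=C('b')+0=6+0=6
L[3]='b': occ=1, LF[3]=C('b')+1=6+1=7
L[4]='e': occ=0, LF[4]=C('e')+0=15+0=15
L[5]='d': occ=0, LF[5]=C('d')+0=10+0=10
L[6]='d': occ=1, LF[6]=C('d')+1=10+1=11
L[7]='e': occ=1, LF[7]=C('e')+1=15+1=16
L[8]='d': occ=2, LF[8]=C('d')+2=10+2=12
L[9]='e': occ=2, LF[9]=C('e')+2=15+2=17
L[10]='d': occ=3, LF[10]=C('d')+3=10+3=13
L[11]='c': occ=0, LF[11]=C('c')+0=9+0=9
L[12]='e': occ=3, LF[12]=C('e')+3=15+3=18
L[13]='a': occ=2, LF[13]=C('a')+2=1+2=3
L[14]='$': occ=0, LF[14]=C('$')+0=0+0=0
L[15]='d': occ=4, LF[15]=C('d')+4=10+4=14
L[16]='a': occ=3, LF[16]=C('a')+3=1+3=4
L[17]='b': occ=2, LF[17]=C('b')+2=6+2=8
L[18]='a': occ=4, LF[18]=C('a')+4=1+4=5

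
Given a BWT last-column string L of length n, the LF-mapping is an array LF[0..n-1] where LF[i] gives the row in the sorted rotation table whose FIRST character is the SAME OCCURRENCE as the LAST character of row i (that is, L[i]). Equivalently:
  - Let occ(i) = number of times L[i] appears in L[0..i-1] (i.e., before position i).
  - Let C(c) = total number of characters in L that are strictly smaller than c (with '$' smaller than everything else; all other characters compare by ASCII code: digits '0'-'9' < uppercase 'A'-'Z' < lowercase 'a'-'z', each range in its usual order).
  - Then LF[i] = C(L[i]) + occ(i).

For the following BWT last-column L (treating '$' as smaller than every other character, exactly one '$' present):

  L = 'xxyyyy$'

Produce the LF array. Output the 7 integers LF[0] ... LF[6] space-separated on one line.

Answer: 1 2 3 4 5 6 0

Derivation:
Char counts: '$':1, 'x':2, 'y':4
C (first-col start): C('$')=0, C('x')=1, C('y')=3
L[0]='x': occ=0, LF[0]=C('x')+0=1+0=1
L[1]='x': occ=1, LF[1]=C('x')+1=1+1=2
L[2]='y': occ=0, LF[2]=C('y')+0=3+0=3
L[3]='y': occ=1, LF[3]=C('y')+1=3+1=4
L[4]='y': occ=2, LF[4]=C('y')+2=3+2=5
L[5]='y': occ=3, LF[5]=C('y')+3=3+3=6
L[6]='$': occ=0, LF[6]=C('$')+0=0+0=0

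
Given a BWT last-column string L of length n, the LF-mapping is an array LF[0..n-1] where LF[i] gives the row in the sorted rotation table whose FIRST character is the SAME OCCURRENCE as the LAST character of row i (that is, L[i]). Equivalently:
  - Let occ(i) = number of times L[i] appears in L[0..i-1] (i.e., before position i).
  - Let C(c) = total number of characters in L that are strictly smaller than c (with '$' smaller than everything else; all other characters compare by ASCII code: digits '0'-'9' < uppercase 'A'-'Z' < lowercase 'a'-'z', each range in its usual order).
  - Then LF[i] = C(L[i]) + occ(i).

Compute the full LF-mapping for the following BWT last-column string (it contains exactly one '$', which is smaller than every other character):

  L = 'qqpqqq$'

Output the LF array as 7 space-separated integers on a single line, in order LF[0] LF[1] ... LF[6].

Char counts: '$':1, 'p':1, 'q':5
C (first-col start): C('$')=0, C('p')=1, C('q')=2
L[0]='q': occ=0, LF[0]=C('q')+0=2+0=2
L[1]='q': occ=1, LF[1]=C('q')+1=2+1=3
L[2]='p': occ=0, LF[2]=C('p')+0=1+0=1
L[3]='q': occ=2, LF[3]=C('q')+2=2+2=4
L[4]='q': occ=3, LF[4]=C('q')+3=2+3=5
L[5]='q': occ=4, LF[5]=C('q')+4=2+4=6
L[6]='$': occ=0, LF[6]=C('$')+0=0+0=0

Answer: 2 3 1 4 5 6 0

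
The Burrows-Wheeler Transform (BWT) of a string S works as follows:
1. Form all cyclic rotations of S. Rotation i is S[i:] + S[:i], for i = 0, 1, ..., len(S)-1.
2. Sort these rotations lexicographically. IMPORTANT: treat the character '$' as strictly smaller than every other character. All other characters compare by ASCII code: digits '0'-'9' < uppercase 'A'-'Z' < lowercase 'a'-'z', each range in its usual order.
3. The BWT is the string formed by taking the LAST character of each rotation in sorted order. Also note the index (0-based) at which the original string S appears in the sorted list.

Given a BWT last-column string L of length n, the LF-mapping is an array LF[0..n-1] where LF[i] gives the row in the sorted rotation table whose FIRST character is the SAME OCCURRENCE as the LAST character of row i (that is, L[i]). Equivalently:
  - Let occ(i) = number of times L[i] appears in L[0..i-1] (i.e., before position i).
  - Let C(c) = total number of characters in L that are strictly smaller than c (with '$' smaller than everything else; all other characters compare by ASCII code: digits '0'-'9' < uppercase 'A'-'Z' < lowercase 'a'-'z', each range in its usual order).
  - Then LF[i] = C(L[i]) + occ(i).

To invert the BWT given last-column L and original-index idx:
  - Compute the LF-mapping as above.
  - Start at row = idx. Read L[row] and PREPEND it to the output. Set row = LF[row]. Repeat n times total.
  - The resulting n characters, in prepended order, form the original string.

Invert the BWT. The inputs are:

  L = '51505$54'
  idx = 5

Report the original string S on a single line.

Answer: 5104555$

Derivation:
LF mapping: 4 2 5 1 6 0 7 3
Walk LF starting at row 5, prepending L[row]:
  step 1: row=5, L[5]='$', prepend. Next row=LF[5]=0
  step 2: row=0, L[0]='5', prepend. Next row=LF[0]=4
  step 3: row=4, L[4]='5', prepend. Next row=LF[4]=6
  step 4: row=6, L[6]='5', prepend. Next row=LF[6]=7
  step 5: row=7, L[7]='4', prepend. Next row=LF[7]=3
  step 6: row=3, L[3]='0', prepend. Next row=LF[3]=1
  step 7: row=1, L[1]='1', prepend. Next row=LF[1]=2
  step 8: row=2, L[2]='5', prepend. Next row=LF[2]=5
Reversed output: 5104555$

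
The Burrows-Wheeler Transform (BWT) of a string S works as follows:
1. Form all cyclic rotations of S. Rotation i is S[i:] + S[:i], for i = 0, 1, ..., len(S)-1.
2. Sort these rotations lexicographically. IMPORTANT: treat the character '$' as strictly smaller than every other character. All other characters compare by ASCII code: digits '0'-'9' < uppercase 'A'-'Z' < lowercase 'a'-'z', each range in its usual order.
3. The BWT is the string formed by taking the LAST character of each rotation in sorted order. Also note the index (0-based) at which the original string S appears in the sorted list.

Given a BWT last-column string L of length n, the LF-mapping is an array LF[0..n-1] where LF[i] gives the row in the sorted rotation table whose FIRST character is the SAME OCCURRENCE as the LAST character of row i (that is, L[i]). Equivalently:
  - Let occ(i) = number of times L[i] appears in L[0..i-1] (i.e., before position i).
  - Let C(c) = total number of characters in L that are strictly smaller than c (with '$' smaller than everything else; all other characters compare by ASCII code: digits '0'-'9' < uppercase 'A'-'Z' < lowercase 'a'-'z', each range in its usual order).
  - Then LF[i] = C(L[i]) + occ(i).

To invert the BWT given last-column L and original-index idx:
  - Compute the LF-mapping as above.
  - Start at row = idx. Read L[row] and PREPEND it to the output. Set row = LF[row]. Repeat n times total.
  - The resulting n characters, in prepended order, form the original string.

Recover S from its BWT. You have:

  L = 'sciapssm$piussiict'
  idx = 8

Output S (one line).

Answer: mississippicactus$

Derivation:
LF mapping: 11 2 4 1 9 12 13 8 0 10 5 17 14 15 6 7 3 16
Walk LF starting at row 8, prepending L[row]:
  step 1: row=8, L[8]='$', prepend. Next row=LF[8]=0
  step 2: row=0, L[0]='s', prepend. Next row=LF[0]=11
  step 3: row=11, L[11]='u', prepend. Next row=LF[11]=17
  step 4: row=17, L[17]='t', prepend. Next row=LF[17]=16
  step 5: row=16, L[16]='c', prepend. Next row=LF[16]=3
  step 6: row=3, L[3]='a', prepend. Next row=LF[3]=1
  step 7: row=1, L[1]='c', prepend. Next row=LF[1]=2
  step 8: row=2, L[2]='i', prepend. Next row=LF[2]=4
  step 9: row=4, L[4]='p', prepend. Next row=LF[4]=9
  step 10: row=9, L[9]='p', prepend. Next row=LF[9]=10
  step 11: row=10, L[10]='i', prepend. Next row=LF[10]=5
  step 12: row=5, L[5]='s', prepend. Next row=LF[5]=12
  step 13: row=12, L[12]='s', prepend. Next row=LF[12]=14
  step 14: row=14, L[14]='i', prepend. Next row=LF[14]=6
  step 15: row=6, L[6]='s', prepend. Next row=LF[6]=13
  step 16: row=13, L[13]='s', prepend. Next row=LF[13]=15
  step 17: row=15, L[15]='i', prepend. Next row=LF[15]=7
  step 18: row=7, L[7]='m', prepend. Next row=LF[7]=8
Reversed output: mississippicactus$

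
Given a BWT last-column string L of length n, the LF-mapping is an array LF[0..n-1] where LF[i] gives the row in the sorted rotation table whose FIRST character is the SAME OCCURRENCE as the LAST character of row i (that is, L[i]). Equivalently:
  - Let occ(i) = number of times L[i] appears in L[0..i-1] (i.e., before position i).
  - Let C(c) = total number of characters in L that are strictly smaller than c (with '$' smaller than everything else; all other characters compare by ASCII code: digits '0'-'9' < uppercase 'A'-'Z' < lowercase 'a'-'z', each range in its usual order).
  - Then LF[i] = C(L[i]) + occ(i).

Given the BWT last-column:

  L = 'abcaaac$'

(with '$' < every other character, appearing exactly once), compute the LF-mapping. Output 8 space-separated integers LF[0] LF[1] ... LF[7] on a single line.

Answer: 1 5 6 2 3 4 7 0

Derivation:
Char counts: '$':1, 'a':4, 'b':1, 'c':2
C (first-col start): C('$')=0, C('a')=1, C('b')=5, C('c')=6
L[0]='a': occ=0, LF[0]=C('a')+0=1+0=1
L[1]='b': occ=0, LF[1]=C('b')+0=5+0=5
L[2]='c': occ=0, LF[2]=C('c')+0=6+0=6
L[3]='a': occ=1, LF[3]=C('a')+1=1+1=2
L[4]='a': occ=2, LF[4]=C('a')+2=1+2=3
L[5]='a': occ=3, LF[5]=C('a')+3=1+3=4
L[6]='c': occ=1, LF[6]=C('c')+1=6+1=7
L[7]='$': occ=0, LF[7]=C('$')+0=0+0=0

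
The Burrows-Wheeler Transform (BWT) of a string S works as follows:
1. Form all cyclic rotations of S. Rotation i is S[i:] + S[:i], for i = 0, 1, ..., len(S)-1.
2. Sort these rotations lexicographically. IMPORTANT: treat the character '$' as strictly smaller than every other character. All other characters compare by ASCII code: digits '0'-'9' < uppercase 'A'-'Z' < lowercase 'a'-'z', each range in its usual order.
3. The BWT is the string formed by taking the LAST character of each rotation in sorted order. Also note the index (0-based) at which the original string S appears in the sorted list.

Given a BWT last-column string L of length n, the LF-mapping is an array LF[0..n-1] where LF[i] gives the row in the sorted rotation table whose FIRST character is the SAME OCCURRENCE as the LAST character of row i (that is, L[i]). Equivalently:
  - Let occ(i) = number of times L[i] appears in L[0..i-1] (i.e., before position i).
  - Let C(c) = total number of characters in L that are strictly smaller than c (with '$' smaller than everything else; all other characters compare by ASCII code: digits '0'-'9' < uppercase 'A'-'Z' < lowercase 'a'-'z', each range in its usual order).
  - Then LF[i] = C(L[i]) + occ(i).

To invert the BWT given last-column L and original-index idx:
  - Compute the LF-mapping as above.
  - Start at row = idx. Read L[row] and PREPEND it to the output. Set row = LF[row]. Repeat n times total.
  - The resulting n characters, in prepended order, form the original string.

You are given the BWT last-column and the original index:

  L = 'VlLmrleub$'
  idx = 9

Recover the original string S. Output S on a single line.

LF mapping: 2 5 1 7 8 6 4 9 3 0
Walk LF starting at row 9, prepending L[row]:
  step 1: row=9, L[9]='$', prepend. Next row=LF[9]=0
  step 2: row=0, L[0]='V', prepend. Next row=LF[0]=2
  step 3: row=2, L[2]='L', prepend. Next row=LF[2]=1
  step 4: row=1, L[1]='l', prepend. Next row=LF[1]=5
  step 5: row=5, L[5]='l', prepend. Next row=LF[5]=6
  step 6: row=6, L[6]='e', prepend. Next row=LF[6]=4
  step 7: row=4, L[4]='r', prepend. Next row=LF[4]=8
  step 8: row=8, L[8]='b', prepend. Next row=LF[8]=3
  step 9: row=3, L[3]='m', prepend. Next row=LF[3]=7
  step 10: row=7, L[7]='u', prepend. Next row=LF[7]=9
Reversed output: umbrellLV$

Answer: umbrellLV$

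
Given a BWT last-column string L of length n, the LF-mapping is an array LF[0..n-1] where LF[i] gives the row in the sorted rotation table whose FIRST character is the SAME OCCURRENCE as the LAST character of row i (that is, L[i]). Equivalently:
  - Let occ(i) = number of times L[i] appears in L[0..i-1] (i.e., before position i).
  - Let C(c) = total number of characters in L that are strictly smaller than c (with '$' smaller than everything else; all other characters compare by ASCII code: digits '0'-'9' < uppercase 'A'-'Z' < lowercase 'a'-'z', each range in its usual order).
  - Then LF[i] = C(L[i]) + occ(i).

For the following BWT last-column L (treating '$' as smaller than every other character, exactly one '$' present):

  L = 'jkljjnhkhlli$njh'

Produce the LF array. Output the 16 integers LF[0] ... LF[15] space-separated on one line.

Char counts: '$':1, 'h':3, 'i':1, 'j':4, 'k':2, 'l':3, 'n':2
C (first-col start): C('$')=0, C('h')=1, C('i')=4, C('j')=5, C('k')=9, C('l')=11, C('n')=14
L[0]='j': occ=0, LF[0]=C('j')+0=5+0=5
L[1]='k': occ=0, LF[1]=C('k')+0=9+0=9
L[2]='l': occ=0, LF[2]=C('l')+0=11+0=11
L[3]='j': occ=1, LF[3]=C('j')+1=5+1=6
L[4]='j': occ=2, LF[4]=C('j')+2=5+2=7
L[5]='n': occ=0, LF[5]=C('n')+0=14+0=14
L[6]='h': occ=0, LF[6]=C('h')+0=1+0=1
L[7]='k': occ=1, LF[7]=C('k')+1=9+1=10
L[8]='h': occ=1, LF[8]=C('h')+1=1+1=2
L[9]='l': occ=1, LF[9]=C('l')+1=11+1=12
L[10]='l': occ=2, LF[10]=C('l')+2=11+2=13
L[11]='i': occ=0, LF[11]=C('i')+0=4+0=4
L[12]='$': occ=0, LF[12]=C('$')+0=0+0=0
L[13]='n': occ=1, LF[13]=C('n')+1=14+1=15
L[14]='j': occ=3, LF[14]=C('j')+3=5+3=8
L[15]='h': occ=2, LF[15]=C('h')+2=1+2=3

Answer: 5 9 11 6 7 14 1 10 2 12 13 4 0 15 8 3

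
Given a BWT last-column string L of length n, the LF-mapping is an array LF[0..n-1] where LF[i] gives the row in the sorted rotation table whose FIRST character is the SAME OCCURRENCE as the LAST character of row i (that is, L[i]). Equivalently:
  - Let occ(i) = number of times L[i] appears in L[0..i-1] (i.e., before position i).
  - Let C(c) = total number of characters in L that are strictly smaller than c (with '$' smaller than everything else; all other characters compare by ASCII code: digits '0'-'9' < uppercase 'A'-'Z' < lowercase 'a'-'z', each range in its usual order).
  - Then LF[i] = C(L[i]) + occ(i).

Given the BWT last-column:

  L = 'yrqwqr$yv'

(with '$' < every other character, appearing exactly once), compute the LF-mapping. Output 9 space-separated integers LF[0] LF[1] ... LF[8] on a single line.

Char counts: '$':1, 'q':2, 'r':2, 'v':1, 'w':1, 'y':2
C (first-col start): C('$')=0, C('q')=1, C('r')=3, C('v')=5, C('w')=6, C('y')=7
L[0]='y': occ=0, LF[0]=C('y')+0=7+0=7
L[1]='r': occ=0, LF[1]=C('r')+0=3+0=3
L[2]='q': occ=0, LF[2]=C('q')+0=1+0=1
L[3]='w': occ=0, LF[3]=C('w')+0=6+0=6
L[4]='q': occ=1, LF[4]=C('q')+1=1+1=2
L[5]='r': occ=1, LF[5]=C('r')+1=3+1=4
L[6]='$': occ=0, LF[6]=C('$')+0=0+0=0
L[7]='y': occ=1, LF[7]=C('y')+1=7+1=8
L[8]='v': occ=0, LF[8]=C('v')+0=5+0=5

Answer: 7 3 1 6 2 4 0 8 5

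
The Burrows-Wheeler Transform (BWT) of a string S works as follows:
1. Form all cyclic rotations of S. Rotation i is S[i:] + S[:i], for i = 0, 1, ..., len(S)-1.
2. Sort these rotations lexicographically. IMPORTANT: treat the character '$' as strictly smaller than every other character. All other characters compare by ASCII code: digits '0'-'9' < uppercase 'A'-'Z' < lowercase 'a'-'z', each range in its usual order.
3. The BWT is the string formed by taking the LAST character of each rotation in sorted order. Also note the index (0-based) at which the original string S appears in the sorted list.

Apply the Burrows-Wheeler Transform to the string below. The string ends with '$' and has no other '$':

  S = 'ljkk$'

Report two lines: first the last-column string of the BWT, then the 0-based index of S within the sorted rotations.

Answer: klkj$
4

Derivation:
All 5 rotations (rotation i = S[i:]+S[:i]):
  rot[0] = ljkk$
  rot[1] = jkk$l
  rot[2] = kk$lj
  rot[3] = k$ljk
  rot[4] = $ljkk
Sorted (with $ < everything):
  sorted[0] = $ljkk  (last char: 'k')
  sorted[1] = jkk$l  (last char: 'l')
  sorted[2] = k$ljk  (last char: 'k')
  sorted[3] = kk$lj  (last char: 'j')
  sorted[4] = ljkk$  (last char: '$')
Last column: klkj$
Original string S is at sorted index 4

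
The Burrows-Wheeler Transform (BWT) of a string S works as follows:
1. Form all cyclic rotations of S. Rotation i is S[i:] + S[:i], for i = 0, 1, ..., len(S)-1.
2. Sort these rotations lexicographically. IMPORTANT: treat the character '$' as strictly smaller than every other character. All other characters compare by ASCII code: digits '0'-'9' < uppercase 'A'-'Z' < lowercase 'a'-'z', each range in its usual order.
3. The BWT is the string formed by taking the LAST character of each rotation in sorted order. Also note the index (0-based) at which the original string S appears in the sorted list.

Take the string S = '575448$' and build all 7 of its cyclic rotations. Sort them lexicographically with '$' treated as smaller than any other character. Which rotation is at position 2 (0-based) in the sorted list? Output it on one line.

All 7 rotations (rotation i = S[i:]+S[:i]):
  rot[0] = 575448$
  rot[1] = 75448$5
  rot[2] = 5448$57
  rot[3] = 448$575
  rot[4] = 48$5754
  rot[5] = 8$57544
  rot[6] = $575448
Sorted (with $ < everything):
  sorted[0] = $575448
  sorted[1] = 448$575
  sorted[2] = 48$5754
  sorted[3] = 5448$57
  sorted[4] = 575448$
  sorted[5] = 75448$5
  sorted[6] = 8$57544
sorted[2] = 48$5754

Answer: 48$5754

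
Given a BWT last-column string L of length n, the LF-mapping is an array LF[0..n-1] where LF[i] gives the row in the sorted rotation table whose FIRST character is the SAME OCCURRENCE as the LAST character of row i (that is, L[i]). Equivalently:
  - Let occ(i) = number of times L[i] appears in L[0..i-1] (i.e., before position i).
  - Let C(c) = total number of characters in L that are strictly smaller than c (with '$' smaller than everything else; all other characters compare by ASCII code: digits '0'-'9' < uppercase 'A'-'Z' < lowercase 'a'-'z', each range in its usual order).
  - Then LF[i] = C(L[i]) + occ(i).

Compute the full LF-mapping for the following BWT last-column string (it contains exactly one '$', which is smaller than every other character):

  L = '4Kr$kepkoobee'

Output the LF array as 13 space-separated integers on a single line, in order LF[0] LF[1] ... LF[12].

Char counts: '$':1, '4':1, 'K':1, 'b':1, 'e':3, 'k':2, 'o':2, 'p':1, 'r':1
C (first-col start): C('$')=0, C('4')=1, C('K')=2, C('b')=3, C('e')=4, C('k')=7, C('o')=9, C('p')=11, C('r')=12
L[0]='4': occ=0, LF[0]=C('4')+0=1+0=1
L[1]='K': occ=0, LF[1]=C('K')+0=2+0=2
L[2]='r': occ=0, LF[2]=C('r')+0=12+0=12
L[3]='$': occ=0, LF[3]=C('$')+0=0+0=0
L[4]='k': occ=0, LF[4]=C('k')+0=7+0=7
L[5]='e': occ=0, LF[5]=C('e')+0=4+0=4
L[6]='p': occ=0, LF[6]=C('p')+0=11+0=11
L[7]='k': occ=1, LF[7]=C('k')+1=7+1=8
L[8]='o': occ=0, LF[8]=C('o')+0=9+0=9
L[9]='o': occ=1, LF[9]=C('o')+1=9+1=10
L[10]='b': occ=0, LF[10]=C('b')+0=3+0=3
L[11]='e': occ=1, LF[11]=C('e')+1=4+1=5
L[12]='e': occ=2, LF[12]=C('e')+2=4+2=6

Answer: 1 2 12 0 7 4 11 8 9 10 3 5 6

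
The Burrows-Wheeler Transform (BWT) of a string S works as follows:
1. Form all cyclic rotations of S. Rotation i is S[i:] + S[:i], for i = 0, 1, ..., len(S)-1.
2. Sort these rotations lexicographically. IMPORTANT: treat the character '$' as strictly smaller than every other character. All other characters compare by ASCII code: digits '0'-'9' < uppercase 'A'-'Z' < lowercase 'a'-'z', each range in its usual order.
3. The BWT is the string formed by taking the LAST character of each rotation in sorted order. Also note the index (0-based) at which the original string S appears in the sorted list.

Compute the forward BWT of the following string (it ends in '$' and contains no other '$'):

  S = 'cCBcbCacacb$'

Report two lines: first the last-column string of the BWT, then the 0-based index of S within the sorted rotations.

Answer: bCcbCccc$aaB
8

Derivation:
All 12 rotations (rotation i = S[i:]+S[:i]):
  rot[0] = cCBcbCacacb$
  rot[1] = CBcbCacacb$c
  rot[2] = BcbCacacb$cC
  rot[3] = cbCacacb$cCB
  rot[4] = bCacacb$cCBc
  rot[5] = Cacacb$cCBcb
  rot[6] = acacb$cCBcbC
  rot[7] = cacb$cCBcbCa
  rot[8] = acb$cCBcbCac
  rot[9] = cb$cCBcbCaca
  rot[10] = b$cCBcbCacac
  rot[11] = $cCBcbCacacb
Sorted (with $ < everything):
  sorted[0] = $cCBcbCacacb  (last char: 'b')
  sorted[1] = BcbCacacb$cC  (last char: 'C')
  sorted[2] = CBcbCacacb$c  (last char: 'c')
  sorted[3] = Cacacb$cCBcb  (last char: 'b')
  sorted[4] = acacb$cCBcbC  (last char: 'C')
  sorted[5] = acb$cCBcbCac  (last char: 'c')
  sorted[6] = b$cCBcbCacac  (last char: 'c')
  sorted[7] = bCacacb$cCBc  (last char: 'c')
  sorted[8] = cCBcbCacacb$  (last char: '$')
  sorted[9] = cacb$cCBcbCa  (last char: 'a')
  sorted[10] = cb$cCBcbCaca  (last char: 'a')
  sorted[11] = cbCacacb$cCB  (last char: 'B')
Last column: bCcbCccc$aaB
Original string S is at sorted index 8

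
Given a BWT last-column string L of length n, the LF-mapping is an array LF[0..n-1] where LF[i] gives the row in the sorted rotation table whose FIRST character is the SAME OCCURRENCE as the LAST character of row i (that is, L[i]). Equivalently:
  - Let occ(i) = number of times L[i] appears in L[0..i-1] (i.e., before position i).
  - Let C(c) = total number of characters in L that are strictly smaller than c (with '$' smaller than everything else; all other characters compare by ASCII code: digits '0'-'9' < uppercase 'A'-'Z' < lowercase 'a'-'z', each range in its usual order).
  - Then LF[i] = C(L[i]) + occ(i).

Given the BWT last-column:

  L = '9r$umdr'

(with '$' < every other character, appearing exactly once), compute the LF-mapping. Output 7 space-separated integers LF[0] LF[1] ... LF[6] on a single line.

Char counts: '$':1, '9':1, 'd':1, 'm':1, 'r':2, 'u':1
C (first-col start): C('$')=0, C('9')=1, C('d')=2, C('m')=3, C('r')=4, C('u')=6
L[0]='9': occ=0, LF[0]=C('9')+0=1+0=1
L[1]='r': occ=0, LF[1]=C('r')+0=4+0=4
L[2]='$': occ=0, LF[2]=C('$')+0=0+0=0
L[3]='u': occ=0, LF[3]=C('u')+0=6+0=6
L[4]='m': occ=0, LF[4]=C('m')+0=3+0=3
L[5]='d': occ=0, LF[5]=C('d')+0=2+0=2
L[6]='r': occ=1, LF[6]=C('r')+1=4+1=5

Answer: 1 4 0 6 3 2 5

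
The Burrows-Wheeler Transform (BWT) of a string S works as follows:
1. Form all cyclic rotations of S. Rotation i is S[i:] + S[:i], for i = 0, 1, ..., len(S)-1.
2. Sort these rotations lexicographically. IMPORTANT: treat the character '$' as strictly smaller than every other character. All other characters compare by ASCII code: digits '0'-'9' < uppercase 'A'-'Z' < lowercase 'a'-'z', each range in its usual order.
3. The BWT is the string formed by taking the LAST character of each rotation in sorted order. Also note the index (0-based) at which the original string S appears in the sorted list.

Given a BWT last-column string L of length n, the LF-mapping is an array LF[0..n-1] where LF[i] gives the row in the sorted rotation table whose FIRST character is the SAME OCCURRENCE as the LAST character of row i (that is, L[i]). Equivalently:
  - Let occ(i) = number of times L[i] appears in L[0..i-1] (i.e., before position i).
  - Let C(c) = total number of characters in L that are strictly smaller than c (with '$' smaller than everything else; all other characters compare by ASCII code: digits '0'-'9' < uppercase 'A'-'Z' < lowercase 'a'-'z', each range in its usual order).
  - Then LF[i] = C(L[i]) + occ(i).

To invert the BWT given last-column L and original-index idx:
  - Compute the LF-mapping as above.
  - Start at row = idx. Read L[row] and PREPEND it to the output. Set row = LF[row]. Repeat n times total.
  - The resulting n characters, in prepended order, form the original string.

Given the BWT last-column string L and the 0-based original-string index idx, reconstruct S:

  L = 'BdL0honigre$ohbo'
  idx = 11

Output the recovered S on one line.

Answer: neighborhood0LB$

Derivation:
LF mapping: 2 5 3 1 8 12 11 10 7 15 6 0 13 9 4 14
Walk LF starting at row 11, prepending L[row]:
  step 1: row=11, L[11]='$', prepend. Next row=LF[11]=0
  step 2: row=0, L[0]='B', prepend. Next row=LF[0]=2
  step 3: row=2, L[2]='L', prepend. Next row=LF[2]=3
  step 4: row=3, L[3]='0', prepend. Next row=LF[3]=1
  step 5: row=1, L[1]='d', prepend. Next row=LF[1]=5
  step 6: row=5, L[5]='o', prepend. Next row=LF[5]=12
  step 7: row=12, L[12]='o', prepend. Next row=LF[12]=13
  step 8: row=13, L[13]='h', prepend. Next row=LF[13]=9
  step 9: row=9, L[9]='r', prepend. Next row=LF[9]=15
  step 10: row=15, L[15]='o', prepend. Next row=LF[15]=14
  step 11: row=14, L[14]='b', prepend. Next row=LF[14]=4
  step 12: row=4, L[4]='h', prepend. Next row=LF[4]=8
  step 13: row=8, L[8]='g', prepend. Next row=LF[8]=7
  step 14: row=7, L[7]='i', prepend. Next row=LF[7]=10
  step 15: row=10, L[10]='e', prepend. Next row=LF[10]=6
  step 16: row=6, L[6]='n', prepend. Next row=LF[6]=11
Reversed output: neighborhood0LB$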